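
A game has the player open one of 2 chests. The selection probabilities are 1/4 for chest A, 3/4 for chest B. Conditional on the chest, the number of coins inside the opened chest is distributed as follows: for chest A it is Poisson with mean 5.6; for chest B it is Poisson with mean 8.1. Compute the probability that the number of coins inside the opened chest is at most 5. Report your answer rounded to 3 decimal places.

0.265

Conditional on each chest, P(X ≤ 5): A: 0.511861; B: 0.182246.
By total probability, P(X ≤ 5) = 0.25·0.511861 + 0.75·0.182246 = 0.26465.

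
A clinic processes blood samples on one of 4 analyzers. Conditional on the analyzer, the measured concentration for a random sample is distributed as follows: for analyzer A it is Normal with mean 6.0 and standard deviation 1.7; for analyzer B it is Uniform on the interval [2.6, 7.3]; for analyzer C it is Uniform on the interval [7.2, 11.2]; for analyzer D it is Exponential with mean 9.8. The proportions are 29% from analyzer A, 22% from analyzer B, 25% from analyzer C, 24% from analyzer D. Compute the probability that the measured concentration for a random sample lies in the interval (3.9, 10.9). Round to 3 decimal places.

Conditional on each analyzer, P(3.9 < X < 10.9): A: 0.889666; B: 0.723404; C: 0.925; D: 0.342869.
By total probability, P(3.9 < X < 10.9) = 0.29·0.889666 + 0.22·0.723404 + 0.25·0.925 + 0.24·0.342869 = 0.730691.

0.731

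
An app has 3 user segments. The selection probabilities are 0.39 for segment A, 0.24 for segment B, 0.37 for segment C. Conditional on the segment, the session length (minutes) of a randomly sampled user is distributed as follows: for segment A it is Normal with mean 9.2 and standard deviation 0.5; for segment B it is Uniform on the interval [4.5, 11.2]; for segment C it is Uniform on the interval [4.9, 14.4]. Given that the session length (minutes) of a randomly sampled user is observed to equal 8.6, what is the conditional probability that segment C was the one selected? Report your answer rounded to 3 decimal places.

Likelihoods f(8.6 | ·): A: 0.388372; B: 0.149254; C: 0.105263.
Posterior ∝ prior × likelihood. Numerator for C: 0.37·0.105263 = 0.0389474.
Normalizing constant: 0.39·0.388372 + 0.24·0.149254 + 0.37·0.105263 = 0.226233.
P(C | observation) = 0.0389474 / 0.226233 = 0.172156.

0.172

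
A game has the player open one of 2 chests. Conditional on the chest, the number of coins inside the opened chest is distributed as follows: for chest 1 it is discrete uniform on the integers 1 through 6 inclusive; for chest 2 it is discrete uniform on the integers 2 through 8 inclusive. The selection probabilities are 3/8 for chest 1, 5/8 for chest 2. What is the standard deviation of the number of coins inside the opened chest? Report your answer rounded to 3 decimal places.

2.030

Per component, 1: μ=3.5, E[X²]=15.1667; 2: μ=5, E[X²]=29.
E[X] = 0.375·3.5 + 0.625·5 = 4.4375.
E[X²] = 0.375·15.1667 + 0.625·29 = 23.8125.
Var(X) = E[X²] − (E[X])² = 23.8125 − 19.6914 = 4.12109.
SD(X) = √4.12109 = 2.03005.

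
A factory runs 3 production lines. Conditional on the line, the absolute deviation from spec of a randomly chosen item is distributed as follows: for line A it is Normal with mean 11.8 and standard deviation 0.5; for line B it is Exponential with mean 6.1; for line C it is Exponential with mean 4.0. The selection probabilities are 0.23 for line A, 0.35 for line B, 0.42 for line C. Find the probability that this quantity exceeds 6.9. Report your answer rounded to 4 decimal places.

Conditional on each line, P(X > 6.9): A: 1; B: 0.322663; C: 0.178173.
By total probability, P(X > 6.9) = 0.23·1 + 0.35·0.322663 + 0.42·0.178173 = 0.417765.

0.4178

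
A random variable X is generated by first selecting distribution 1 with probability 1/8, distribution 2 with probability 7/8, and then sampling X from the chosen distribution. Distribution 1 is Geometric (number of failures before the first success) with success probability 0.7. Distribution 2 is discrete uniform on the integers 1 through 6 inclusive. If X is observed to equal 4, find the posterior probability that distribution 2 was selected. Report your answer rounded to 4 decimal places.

0.9952

Likelihoods P(X=4 | ·): 1: 0.00567; 2: 0.166667.
Posterior ∝ prior × likelihood. Numerator for 2: 0.875·0.166667 = 0.145833.
Normalizing constant: 0.125·0.00567 + 0.875·0.166667 = 0.146542.
P(2 | observation) = 0.145833 / 0.146542 = 0.995164.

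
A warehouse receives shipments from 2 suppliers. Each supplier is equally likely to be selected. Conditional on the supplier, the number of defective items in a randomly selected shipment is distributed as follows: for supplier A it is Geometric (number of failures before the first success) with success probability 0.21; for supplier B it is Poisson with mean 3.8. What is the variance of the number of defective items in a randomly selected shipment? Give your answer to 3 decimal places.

Per component, A: μ=3.7619, E[X²]=32.0658; B: μ=3.8, E[X²]=18.24.
E[X] = 0.5·3.7619 + 0.5·3.8 = 3.78095.
E[X²] = 0.5·32.0658 + 0.5·18.24 = 25.1529.
Var(X) = E[X²] − (E[X])² = 25.1529 − 14.2956 = 10.8573.

10.857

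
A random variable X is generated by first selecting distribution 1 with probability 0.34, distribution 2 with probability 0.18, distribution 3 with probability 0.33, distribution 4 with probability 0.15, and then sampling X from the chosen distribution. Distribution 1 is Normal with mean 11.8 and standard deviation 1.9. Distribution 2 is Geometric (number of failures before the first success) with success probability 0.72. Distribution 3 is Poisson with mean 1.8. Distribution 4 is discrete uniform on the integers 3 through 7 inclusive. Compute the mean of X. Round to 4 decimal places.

5.4260

Component means — 1: 11.8; 2: 0.388889; 3: 1.8; 4: 5.
E[X] = 0.34·11.8 + 0.18·0.388889 + 0.33·1.8 + 0.15·5 = 5.426.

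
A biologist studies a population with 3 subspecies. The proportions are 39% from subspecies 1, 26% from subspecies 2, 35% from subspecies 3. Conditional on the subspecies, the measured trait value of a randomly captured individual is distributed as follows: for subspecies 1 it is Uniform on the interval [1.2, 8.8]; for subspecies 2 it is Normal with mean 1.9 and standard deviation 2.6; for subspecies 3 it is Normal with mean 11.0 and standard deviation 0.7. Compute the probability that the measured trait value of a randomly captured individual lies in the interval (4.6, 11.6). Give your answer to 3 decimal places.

Conditional on each subspecies, P(4.6 < X < 11.6): 1: 0.552632; 2: 0.149432; 3: 0.804317.
By total probability, P(4.6 < X < 11.6) = 0.39·0.552632 + 0.26·0.149432 + 0.35·0.804317 = 0.53589.

0.536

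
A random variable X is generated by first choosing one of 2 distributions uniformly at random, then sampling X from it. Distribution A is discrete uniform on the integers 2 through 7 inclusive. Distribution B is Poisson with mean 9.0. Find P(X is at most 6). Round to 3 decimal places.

0.520

Conditional on each component, P(X ≤ 6): A: 0.833333; B: 0.206781.
By total probability, P(X ≤ 6) = 0.5·0.833333 + 0.5·0.206781 = 0.520057.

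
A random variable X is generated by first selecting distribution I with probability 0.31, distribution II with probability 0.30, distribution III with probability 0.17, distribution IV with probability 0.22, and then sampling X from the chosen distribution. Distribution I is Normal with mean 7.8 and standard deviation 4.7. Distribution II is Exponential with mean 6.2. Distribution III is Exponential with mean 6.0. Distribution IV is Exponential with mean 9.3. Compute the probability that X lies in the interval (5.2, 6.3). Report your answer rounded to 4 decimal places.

Conditional on each component, P(5.2 < X < 6.3): I: 0.0847406; II: 0.0702744; III: 0.0704126; IV: 0.0637746.
By total probability, P(5.2 < X < 6.3) = 0.31·0.0847406 + 0.3·0.0702744 + 0.17·0.0704126 + 0.22·0.0637746 = 0.0733525.

0.0734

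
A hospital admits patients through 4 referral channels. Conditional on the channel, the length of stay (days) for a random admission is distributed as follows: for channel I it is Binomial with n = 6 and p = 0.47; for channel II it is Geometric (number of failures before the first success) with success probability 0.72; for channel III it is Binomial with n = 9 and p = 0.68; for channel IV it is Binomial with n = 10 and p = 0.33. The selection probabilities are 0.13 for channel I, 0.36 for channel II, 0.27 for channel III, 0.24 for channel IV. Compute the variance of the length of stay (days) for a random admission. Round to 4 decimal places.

Per component, I: μ=2.82, E[X²]=9.447; II: μ=0.388889, E[X²]=0.691358; III: μ=6.12, E[X²]=39.4128; IV: μ=3.3, E[X²]=13.101.
E[X] = 0.13·2.82 + 0.36·0.388889 + 0.27·6.12 + 0.24·3.3 = 2.951.
E[X²] = 0.13·9.447 + 0.36·0.691358 + 0.27·39.4128 + 0.24·13.101 = 15.2627.
Var(X) = E[X²] − (E[X])² = 15.2627 − 8.7084 = 6.55429.

6.5543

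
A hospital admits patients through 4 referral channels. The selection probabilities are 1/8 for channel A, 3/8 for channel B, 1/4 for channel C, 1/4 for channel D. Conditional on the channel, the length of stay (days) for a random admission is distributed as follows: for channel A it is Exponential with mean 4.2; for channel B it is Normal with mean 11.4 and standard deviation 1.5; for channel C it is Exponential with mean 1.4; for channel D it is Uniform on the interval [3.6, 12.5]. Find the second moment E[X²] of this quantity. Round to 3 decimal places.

For each component E[X²] = Var + (mean)², giving A: 35.28; B: 132.21; C: 3.92; D: 71.4033.
Overall E[X²] = 0.125·35.28 + 0.375·132.21 + 0.25·3.92 + 0.25·71.4033 = 72.8196.

72.820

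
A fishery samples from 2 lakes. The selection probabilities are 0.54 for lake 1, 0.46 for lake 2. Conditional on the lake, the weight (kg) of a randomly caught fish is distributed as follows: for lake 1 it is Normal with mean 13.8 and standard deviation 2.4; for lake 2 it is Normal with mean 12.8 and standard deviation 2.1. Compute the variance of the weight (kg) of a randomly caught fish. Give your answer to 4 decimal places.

5.3874

Per component, 1: μ=13.8, E[X²]=196.2; 2: μ=12.8, E[X²]=168.25.
E[X] = 0.54·13.8 + 0.46·12.8 = 13.34.
E[X²] = 0.54·196.2 + 0.46·168.25 = 183.343.
Var(X) = E[X²] − (E[X])² = 183.343 − 177.956 = 5.3874.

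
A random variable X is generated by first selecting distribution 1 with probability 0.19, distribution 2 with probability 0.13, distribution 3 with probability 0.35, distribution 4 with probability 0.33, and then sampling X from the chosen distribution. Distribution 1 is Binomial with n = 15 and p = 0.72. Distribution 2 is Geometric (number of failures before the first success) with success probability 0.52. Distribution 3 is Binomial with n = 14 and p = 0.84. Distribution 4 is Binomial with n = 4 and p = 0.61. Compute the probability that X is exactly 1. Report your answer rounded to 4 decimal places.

0.0802

Conditional on each component, P(X = 1): 1: 1.96624e-07; 2: 0.2496; 3: 5.29623e-10; 4: 0.144738.
By total probability, P(X = 1) = 0.19·1.96624e-07 + 0.13·0.2496 + 0.35·5.29623e-10 + 0.33·0.144738 = 0.0802117.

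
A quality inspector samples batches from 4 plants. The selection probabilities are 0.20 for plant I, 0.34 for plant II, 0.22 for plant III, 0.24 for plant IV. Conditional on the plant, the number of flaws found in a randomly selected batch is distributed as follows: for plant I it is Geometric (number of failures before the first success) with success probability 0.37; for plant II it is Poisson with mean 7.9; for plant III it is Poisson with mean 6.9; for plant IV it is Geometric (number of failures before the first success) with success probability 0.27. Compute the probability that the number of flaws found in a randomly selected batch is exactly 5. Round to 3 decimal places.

0.082

Conditional on each plant, P(X = 5): I: 0.0367202; II: 0.0950666; III: 0.131351; IV: 0.0559729.
By total probability, P(X = 5) = 0.2·0.0367202 + 0.34·0.0950666 + 0.22·0.131351 + 0.24·0.0559729 = 0.0819973.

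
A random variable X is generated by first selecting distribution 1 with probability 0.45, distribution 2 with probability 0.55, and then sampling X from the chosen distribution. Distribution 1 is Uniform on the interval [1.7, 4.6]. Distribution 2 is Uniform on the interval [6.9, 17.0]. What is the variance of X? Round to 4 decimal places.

24.1572

Per component, 1: μ=3.15, E[X²]=10.6233; 2: μ=11.95, E[X²]=151.303.
E[X] = 0.45·3.15 + 0.55·11.95 = 7.99.
E[X²] = 0.45·10.6233 + 0.55·151.303 = 87.9973.
Var(X) = E[X²] − (E[X])² = 87.9973 − 63.8401 = 24.1572.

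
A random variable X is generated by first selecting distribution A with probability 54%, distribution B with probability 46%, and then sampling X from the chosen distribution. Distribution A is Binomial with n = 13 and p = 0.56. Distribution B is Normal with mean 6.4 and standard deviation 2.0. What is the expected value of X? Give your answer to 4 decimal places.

Component means — A: 7.28; B: 6.4.
E[X] = 0.54·7.28 + 0.46·6.4 = 6.8752.

6.8752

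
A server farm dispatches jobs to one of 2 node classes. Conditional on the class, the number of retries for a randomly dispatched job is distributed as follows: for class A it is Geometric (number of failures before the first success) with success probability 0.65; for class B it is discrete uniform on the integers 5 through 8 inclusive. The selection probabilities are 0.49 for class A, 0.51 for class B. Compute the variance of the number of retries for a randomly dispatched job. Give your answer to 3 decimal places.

9.925

Per component, A: μ=0.538462, E[X²]=1.11834; B: μ=6.5, E[X²]=43.5.
E[X] = 0.49·0.538462 + 0.51·6.5 = 3.57885.
E[X²] = 0.49·1.11834 + 0.51·43.5 = 22.733.
Var(X) = E[X²] − (E[X])² = 22.733 − 12.8081 = 9.92485.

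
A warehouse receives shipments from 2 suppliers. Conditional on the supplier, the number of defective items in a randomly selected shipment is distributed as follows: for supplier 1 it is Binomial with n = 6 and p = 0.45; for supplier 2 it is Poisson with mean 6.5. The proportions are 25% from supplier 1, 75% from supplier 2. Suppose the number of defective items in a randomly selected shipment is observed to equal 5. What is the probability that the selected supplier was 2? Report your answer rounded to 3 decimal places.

Likelihoods P(X=5 | ·): 1: 0.0608943; 2: 0.145369.
Posterior ∝ prior × likelihood. Numerator for 2: 0.75·0.145369 = 0.109027.
Normalizing constant: 0.25·0.0608943 + 0.75·0.145369 = 0.12425.
P(2 | observation) = 0.109027 / 0.12425 = 0.877477.

0.877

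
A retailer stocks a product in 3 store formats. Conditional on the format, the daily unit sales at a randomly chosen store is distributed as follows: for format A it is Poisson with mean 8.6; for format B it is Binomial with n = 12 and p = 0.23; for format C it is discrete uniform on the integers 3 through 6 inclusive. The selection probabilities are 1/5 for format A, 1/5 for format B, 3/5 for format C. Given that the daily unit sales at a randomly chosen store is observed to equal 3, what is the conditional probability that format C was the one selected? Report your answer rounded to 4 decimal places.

0.7323

Likelihoods P(X=3 | ·): A: 0.0195169; B: 0.254696; C: 0.25.
Posterior ∝ prior × likelihood. Numerator for C: 0.6·0.25 = 0.15.
Normalizing constant: 0.2·0.0195169 + 0.2·0.254696 + 0.6·0.25 = 0.204843.
P(C | observation) = 0.15 / 0.204843 = 0.732269.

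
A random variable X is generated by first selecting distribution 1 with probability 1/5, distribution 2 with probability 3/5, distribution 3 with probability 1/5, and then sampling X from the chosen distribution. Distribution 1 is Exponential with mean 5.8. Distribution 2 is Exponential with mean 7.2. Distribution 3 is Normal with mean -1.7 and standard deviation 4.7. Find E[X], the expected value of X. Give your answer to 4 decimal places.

5.1400

Component means — 1: 5.8; 2: 7.2; 3: -1.7.
E[X] = 0.2·5.8 + 0.6·7.2 + 0.2·-1.7 = 5.14.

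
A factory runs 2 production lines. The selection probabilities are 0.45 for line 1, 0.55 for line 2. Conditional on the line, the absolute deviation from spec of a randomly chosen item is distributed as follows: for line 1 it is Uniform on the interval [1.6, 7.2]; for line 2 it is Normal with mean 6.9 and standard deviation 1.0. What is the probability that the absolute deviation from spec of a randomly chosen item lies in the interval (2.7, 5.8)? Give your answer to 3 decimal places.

Conditional on each line, P(2.7 < X < 5.8): 1: 0.553571; 2: 0.135653.
By total probability, P(2.7 < X < 5.8) = 0.45·0.553571 + 0.55·0.135653 = 0.323716.

0.324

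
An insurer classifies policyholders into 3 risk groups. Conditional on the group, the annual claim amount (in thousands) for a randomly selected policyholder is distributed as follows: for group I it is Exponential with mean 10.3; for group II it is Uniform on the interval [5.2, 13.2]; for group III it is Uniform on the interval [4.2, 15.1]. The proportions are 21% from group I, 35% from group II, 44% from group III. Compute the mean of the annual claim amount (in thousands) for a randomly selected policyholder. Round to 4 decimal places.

Component means — I: 10.3; II: 9.2; III: 9.65.
E[X] = 0.21·10.3 + 0.35·9.2 + 0.44·9.65 = 9.629.

9.6290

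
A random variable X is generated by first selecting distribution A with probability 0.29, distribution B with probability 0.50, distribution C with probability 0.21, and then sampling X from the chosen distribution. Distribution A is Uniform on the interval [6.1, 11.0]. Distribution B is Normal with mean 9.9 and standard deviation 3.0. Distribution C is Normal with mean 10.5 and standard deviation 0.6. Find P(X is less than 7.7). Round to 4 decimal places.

0.2105

Conditional on each component, P(X < 7.7): A: 0.326531; B: 0.231678; C: 1.53063e-06.
By total probability, P(X < 7.7) = 0.29·0.326531 + 0.5·0.231678 + 0.21·1.53063e-06 = 0.210533.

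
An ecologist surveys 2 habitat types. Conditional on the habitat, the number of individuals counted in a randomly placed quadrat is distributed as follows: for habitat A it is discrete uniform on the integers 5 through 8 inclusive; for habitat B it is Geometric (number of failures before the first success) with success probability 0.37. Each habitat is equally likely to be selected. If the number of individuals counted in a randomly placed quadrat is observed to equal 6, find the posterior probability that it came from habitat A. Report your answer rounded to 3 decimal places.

0.915

Likelihoods P(X=6 | ·): A: 0.25; B: 0.0231337.
Posterior ∝ prior × likelihood. Numerator for A: 0.5·0.25 = 0.125.
Normalizing constant: 0.5·0.25 + 0.5·0.0231337 = 0.136567.
P(A | observation) = 0.125 / 0.136567 = 0.915303.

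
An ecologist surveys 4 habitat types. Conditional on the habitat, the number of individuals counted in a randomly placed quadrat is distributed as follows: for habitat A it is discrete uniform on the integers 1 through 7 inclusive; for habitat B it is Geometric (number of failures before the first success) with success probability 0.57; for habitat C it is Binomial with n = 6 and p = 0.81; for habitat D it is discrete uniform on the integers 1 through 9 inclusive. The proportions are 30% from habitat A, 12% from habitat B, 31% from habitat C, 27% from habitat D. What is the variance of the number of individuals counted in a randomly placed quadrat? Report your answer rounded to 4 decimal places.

5.1868

Per component, A: μ=4, E[X²]=20; B: μ=0.754386, E[X²]=1.89258; C: μ=4.86, E[X²]=24.543; D: μ=5, E[X²]=31.6667.
E[X] = 0.3·4 + 0.12·0.754386 + 0.31·4.86 + 0.27·5 = 4.14713.
E[X²] = 0.3·20 + 0.12·1.89258 + 0.31·24.543 + 0.27·31.6667 = 22.3854.
Var(X) = E[X²] − (E[X])² = 22.3854 − 17.1987 = 5.18678.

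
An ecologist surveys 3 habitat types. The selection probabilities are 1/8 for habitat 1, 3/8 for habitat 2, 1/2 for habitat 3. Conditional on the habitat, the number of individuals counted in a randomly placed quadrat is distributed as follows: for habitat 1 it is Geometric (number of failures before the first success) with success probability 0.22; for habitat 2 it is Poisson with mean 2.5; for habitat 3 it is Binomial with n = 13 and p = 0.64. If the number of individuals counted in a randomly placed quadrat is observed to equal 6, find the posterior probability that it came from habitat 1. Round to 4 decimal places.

0.0986

Likelihoods P(X=6 | ·): 1: 0.0495439; 2: 0.0278337; 3: 0.0924091.
Posterior ∝ prior × likelihood. Numerator for 1: 0.125·0.0495439 = 0.00619299.
Normalizing constant: 0.125·0.0495439 + 0.375·0.0278337 + 0.5·0.0924091 = 0.0628352.
P(1 | observation) = 0.00619299 / 0.0628352 = 0.0985593.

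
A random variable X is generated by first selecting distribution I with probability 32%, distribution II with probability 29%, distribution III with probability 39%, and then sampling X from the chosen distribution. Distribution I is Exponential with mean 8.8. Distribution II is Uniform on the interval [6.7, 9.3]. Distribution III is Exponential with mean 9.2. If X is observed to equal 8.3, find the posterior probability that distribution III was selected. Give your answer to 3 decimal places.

0.120

Likelihoods f(8.3 | ·): I: 0.0442485; II: 0.384615; III: 0.0440964.
Posterior ∝ prior × likelihood. Numerator for III: 0.39·0.0440964 = 0.0171976.
Normalizing constant: 0.32·0.0442485 + 0.29·0.384615 + 0.39·0.0440964 = 0.142896.
P(III | observation) = 0.0171976 / 0.142896 = 0.120351.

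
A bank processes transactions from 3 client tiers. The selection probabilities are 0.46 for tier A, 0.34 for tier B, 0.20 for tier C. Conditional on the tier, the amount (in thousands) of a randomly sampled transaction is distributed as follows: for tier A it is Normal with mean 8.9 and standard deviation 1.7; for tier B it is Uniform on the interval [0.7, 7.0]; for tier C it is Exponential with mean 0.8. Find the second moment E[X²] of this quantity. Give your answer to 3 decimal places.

44.186

For each component E[X²] = Var + (mean)², giving A: 82.1; B: 18.13; C: 1.28.
Overall E[X²] = 0.46·82.1 + 0.34·18.13 + 0.2·1.28 = 44.1862.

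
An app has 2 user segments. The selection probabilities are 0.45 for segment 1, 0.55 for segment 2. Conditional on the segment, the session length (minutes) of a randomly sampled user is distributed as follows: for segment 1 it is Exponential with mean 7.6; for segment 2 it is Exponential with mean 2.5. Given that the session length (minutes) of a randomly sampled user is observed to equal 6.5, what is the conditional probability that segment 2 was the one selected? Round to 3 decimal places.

0.394

Likelihoods f(6.5 | ·): 1: 0.0559436; 2: 0.0297094.
Posterior ∝ prior × likelihood. Numerator for 2: 0.55·0.0297094 = 0.0163402.
Normalizing constant: 0.45·0.0559436 + 0.55·0.0297094 = 0.0415148.
P(2 | observation) = 0.0163402 / 0.0415148 = 0.393599.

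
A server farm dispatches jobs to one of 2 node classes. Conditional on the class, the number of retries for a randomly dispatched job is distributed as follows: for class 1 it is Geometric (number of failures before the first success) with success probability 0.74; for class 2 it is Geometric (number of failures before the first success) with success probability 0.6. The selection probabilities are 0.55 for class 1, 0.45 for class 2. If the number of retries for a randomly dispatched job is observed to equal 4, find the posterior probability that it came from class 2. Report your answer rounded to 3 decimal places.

Likelihoods P(X=4 | ·): 1: 0.00338162; 2: 0.01536.
Posterior ∝ prior × likelihood. Numerator for 2: 0.45·0.01536 = 0.006912.
Normalizing constant: 0.55·0.00338162 + 0.45·0.01536 = 0.00877189.
P(2 | observation) = 0.006912 / 0.00877189 = 0.787971.

0.788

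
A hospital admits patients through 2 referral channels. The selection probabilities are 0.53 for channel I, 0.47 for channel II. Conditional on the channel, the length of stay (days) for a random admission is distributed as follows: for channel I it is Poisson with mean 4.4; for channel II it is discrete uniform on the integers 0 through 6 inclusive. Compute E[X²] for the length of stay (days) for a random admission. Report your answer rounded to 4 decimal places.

For each component E[X²] = Var + (mean)², giving I: 23.76; II: 13.
Overall E[X²] = 0.53·23.76 + 0.47·13 = 18.7028.

18.7028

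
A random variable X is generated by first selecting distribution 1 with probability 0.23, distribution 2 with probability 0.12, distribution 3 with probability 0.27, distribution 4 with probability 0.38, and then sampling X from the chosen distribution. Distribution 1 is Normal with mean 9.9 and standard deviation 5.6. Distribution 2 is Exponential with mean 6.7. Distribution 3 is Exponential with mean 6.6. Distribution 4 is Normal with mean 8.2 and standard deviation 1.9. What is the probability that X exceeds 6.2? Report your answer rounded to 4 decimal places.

Conditional on each component, P(X > 6.2): 1: 0.745602; 2: 0.396383; 3: 0.390865; 4: 0.853745.
By total probability, P(X > 6.2) = 0.23·0.745602 + 0.12·0.396383 + 0.27·0.390865 + 0.38·0.853745 = 0.649011.

0.6490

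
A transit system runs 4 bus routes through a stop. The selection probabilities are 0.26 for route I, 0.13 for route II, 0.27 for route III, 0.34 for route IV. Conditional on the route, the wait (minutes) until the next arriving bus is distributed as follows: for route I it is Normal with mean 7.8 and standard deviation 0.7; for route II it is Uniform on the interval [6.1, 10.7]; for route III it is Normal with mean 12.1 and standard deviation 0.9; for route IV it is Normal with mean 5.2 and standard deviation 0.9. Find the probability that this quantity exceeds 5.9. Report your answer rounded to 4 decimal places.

Conditional on each route, P(X > 5.9): I: 0.996679; II: 1; III: 1; IV: 0.21835.
By total probability, P(X > 5.9) = 0.26·0.996679 + 0.13·1 + 0.27·1 + 0.34·0.21835 = 0.733376.

0.7334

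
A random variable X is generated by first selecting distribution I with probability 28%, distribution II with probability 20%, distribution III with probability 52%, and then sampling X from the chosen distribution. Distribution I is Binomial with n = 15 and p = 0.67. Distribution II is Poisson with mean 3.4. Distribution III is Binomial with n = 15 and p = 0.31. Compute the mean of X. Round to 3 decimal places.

5.912

Component means — I: 10.05; II: 3.4; III: 4.65.
E[X] = 0.28·10.05 + 0.2·3.4 + 0.52·4.65 = 5.912.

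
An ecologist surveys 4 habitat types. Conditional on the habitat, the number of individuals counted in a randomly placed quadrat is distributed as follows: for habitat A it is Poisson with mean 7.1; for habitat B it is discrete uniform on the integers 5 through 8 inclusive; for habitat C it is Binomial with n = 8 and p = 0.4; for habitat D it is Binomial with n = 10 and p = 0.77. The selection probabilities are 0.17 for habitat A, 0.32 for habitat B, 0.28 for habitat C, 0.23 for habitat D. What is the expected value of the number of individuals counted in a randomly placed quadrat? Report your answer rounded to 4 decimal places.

5.9540

Component means — A: 7.1; B: 6.5; C: 3.2; D: 7.7.
E[X] = 0.17·7.1 + 0.32·6.5 + 0.28·3.2 + 0.23·7.7 = 5.954.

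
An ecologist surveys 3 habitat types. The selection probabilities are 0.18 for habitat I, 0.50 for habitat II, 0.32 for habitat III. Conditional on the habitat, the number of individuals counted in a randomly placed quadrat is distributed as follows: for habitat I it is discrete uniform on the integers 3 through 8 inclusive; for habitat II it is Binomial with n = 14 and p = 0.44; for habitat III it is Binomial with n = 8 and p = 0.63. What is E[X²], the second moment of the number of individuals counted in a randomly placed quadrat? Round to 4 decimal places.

35.3928

For each component E[X²] = Var + (mean)², giving I: 33.1667; II: 41.3952; III: 27.2664.
Overall E[X²] = 0.18·33.1667 + 0.5·41.3952 + 0.32·27.2664 = 35.3928.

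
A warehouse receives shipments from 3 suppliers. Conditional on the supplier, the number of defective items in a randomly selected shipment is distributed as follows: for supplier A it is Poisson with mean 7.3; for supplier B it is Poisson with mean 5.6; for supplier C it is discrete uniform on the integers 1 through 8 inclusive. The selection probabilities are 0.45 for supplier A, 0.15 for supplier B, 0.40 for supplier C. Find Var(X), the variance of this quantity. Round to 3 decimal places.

7.904

Per component, A: μ=7.3, E[X²]=60.59; B: μ=5.6, E[X²]=36.96; C: μ=4.5, E[X²]=25.5.
E[X] = 0.45·7.3 + 0.15·5.6 + 0.4·4.5 = 5.925.
E[X²] = 0.45·60.59 + 0.15·36.96 + 0.4·25.5 = 43.0095.
Var(X) = E[X²] − (E[X])² = 43.0095 − 35.1056 = 7.90388.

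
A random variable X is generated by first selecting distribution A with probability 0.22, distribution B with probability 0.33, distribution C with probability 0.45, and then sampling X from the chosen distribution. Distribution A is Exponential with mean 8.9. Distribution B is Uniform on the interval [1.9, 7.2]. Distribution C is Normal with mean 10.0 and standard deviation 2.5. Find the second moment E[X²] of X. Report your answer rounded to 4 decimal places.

For each component E[X²] = Var + (mean)², giving A: 158.42; B: 23.0433; C: 106.25.
Overall E[X²] = 0.22·158.42 + 0.33·23.0433 + 0.45·106.25 = 90.2692.

90.2692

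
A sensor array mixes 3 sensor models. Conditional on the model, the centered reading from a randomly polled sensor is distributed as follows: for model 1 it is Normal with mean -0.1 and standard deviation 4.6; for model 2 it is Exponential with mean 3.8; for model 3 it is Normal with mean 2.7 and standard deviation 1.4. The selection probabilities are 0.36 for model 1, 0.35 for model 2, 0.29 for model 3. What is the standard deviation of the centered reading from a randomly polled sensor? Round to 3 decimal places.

4.012

Per component, 1: μ=-0.1, E[X²]=21.17; 2: μ=3.8, E[X²]=28.88; 3: μ=2.7, E[X²]=9.25.
E[X] = 0.36·-0.1 + 0.35·3.8 + 0.29·2.7 = 2.077.
E[X²] = 0.36·21.17 + 0.35·28.88 + 0.29·9.25 = 20.4117.
Var(X) = E[X²] − (E[X])² = 20.4117 − 4.31393 = 16.0978.
SD(X) = √16.0978 = 4.0122.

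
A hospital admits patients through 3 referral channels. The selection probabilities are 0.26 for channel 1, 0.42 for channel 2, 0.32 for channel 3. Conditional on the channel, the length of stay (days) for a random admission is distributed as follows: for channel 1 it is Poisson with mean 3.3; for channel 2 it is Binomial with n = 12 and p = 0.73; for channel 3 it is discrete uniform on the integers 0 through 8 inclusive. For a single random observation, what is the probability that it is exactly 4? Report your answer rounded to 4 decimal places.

0.0846

Conditional on each channel, P(X = 4): 1: 0.182252; 2: 0.00397015; 3: 0.111111.
By total probability, P(X = 4) = 0.26·0.182252 + 0.42·0.00397015 + 0.32·0.111111 = 0.0846086.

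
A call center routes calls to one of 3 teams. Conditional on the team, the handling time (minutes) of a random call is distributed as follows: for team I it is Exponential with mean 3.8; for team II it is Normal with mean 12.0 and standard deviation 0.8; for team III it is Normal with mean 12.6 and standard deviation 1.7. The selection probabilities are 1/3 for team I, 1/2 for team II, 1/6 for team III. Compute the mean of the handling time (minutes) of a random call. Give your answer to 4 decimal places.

9.3667

Component means — I: 3.8; II: 12; III: 12.6.
E[X] = 0.333333·3.8 + 0.5·12 + 0.166667·12.6 = 9.36667.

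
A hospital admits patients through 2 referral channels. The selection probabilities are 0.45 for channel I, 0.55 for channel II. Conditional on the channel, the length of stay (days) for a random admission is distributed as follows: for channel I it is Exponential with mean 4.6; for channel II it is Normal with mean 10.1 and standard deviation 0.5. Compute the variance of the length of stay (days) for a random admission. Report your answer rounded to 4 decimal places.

17.1464

Per component, I: μ=4.6, E[X²]=42.32; II: μ=10.1, E[X²]=102.26.
E[X] = 0.45·4.6 + 0.55·10.1 = 7.625.
E[X²] = 0.45·42.32 + 0.55·102.26 = 75.287.
Var(X) = E[X²] − (E[X])² = 75.287 − 58.1406 = 17.1464.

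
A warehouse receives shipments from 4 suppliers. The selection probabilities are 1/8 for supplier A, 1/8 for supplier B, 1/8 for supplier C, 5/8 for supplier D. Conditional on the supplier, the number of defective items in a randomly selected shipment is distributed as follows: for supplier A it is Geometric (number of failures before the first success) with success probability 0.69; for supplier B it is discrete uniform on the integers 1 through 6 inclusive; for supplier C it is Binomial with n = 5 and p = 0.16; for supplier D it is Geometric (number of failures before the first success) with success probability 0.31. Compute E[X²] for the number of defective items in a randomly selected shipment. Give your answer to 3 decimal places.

For each component E[X²] = Var + (mean)², giving A: 0.852972; B: 15.1667; C: 1.312; D: 12.1342.
Overall E[X²] = 0.125·0.852972 + 0.125·15.1667 + 0.125·1.312 + 0.625·12.1342 = 9.75035.

9.750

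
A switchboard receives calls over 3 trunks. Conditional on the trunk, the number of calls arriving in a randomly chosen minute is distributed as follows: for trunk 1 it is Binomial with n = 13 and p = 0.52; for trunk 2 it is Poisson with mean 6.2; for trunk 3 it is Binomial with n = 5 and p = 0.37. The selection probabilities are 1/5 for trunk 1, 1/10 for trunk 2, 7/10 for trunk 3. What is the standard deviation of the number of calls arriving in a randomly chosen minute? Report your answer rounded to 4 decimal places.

2.6059

Per component, 1: μ=6.76, E[X²]=48.9424; 2: μ=6.2, E[X²]=44.64; 3: μ=1.85, E[X²]=4.588.
E[X] = 0.2·6.76 + 0.1·6.2 + 0.7·1.85 = 3.267.
E[X²] = 0.2·48.9424 + 0.1·44.64 + 0.7·4.588 = 17.4641.
Var(X) = E[X²] − (E[X])² = 17.4641 − 10.6733 = 6.79079.
SD(X) = √6.79079 = 2.60591.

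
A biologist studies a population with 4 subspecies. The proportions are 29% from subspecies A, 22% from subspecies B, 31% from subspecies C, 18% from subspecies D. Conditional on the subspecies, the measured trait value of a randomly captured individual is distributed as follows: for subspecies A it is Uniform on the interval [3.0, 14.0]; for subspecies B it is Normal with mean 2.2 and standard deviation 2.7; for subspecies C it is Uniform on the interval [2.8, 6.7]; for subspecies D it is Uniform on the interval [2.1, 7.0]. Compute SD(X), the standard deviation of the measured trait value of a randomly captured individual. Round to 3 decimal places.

Per component, A: μ=8.5, E[X²]=82.3333; B: μ=2.2, E[X²]=12.13; C: μ=4.75, E[X²]=23.83; D: μ=4.55, E[X²]=22.7033.
E[X] = 0.29·8.5 + 0.22·2.2 + 0.31·4.75 + 0.18·4.55 = 5.2405.
E[X²] = 0.29·82.3333 + 0.22·12.13 + 0.31·23.83 + 0.18·22.7033 = 38.0192.
Var(X) = E[X²] − (E[X])² = 38.0192 − 27.4628 = 10.5563.
SD(X) = √10.5563 = 3.24905.

3.249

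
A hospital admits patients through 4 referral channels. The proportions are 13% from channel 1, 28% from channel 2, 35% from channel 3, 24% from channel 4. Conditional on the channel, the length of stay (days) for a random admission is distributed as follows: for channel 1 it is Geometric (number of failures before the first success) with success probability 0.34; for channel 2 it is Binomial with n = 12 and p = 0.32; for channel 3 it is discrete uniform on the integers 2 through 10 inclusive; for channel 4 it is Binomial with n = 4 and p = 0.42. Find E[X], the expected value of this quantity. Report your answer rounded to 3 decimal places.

Component means — 1: 1.94118; 2: 3.84; 3: 6; 4: 1.68.
E[X] = 0.13·1.94118 + 0.28·3.84 + 0.35·6 + 0.24·1.68 = 3.83075.

3.831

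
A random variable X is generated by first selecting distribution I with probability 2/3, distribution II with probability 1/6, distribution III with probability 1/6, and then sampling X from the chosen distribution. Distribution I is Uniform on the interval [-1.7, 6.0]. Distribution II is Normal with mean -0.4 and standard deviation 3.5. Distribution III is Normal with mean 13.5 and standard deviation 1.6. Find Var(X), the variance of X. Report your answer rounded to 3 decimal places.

Per component, I: μ=2.15, E[X²]=9.56333; II: μ=-0.4, E[X²]=12.41; III: μ=13.5, E[X²]=184.81.
E[X] = 0.666667·2.15 + 0.166667·-0.4 + 0.166667·13.5 = 3.61667.
E[X²] = 0.666667·9.56333 + 0.166667·12.41 + 0.166667·184.81 = 39.2456.
Var(X) = E[X²] − (E[X])² = 39.2456 − 13.0803 = 26.1653.

26.165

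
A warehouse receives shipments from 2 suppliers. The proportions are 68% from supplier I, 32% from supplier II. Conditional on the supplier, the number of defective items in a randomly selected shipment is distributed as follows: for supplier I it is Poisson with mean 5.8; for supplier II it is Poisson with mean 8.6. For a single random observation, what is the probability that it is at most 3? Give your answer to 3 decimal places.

Conditional on each supplier, P(X ≤ 3): I: 0.169963; II: 0.0280926.
By total probability, P(X ≤ 3) = 0.68·0.169963 + 0.32·0.0280926 = 0.124564.

0.125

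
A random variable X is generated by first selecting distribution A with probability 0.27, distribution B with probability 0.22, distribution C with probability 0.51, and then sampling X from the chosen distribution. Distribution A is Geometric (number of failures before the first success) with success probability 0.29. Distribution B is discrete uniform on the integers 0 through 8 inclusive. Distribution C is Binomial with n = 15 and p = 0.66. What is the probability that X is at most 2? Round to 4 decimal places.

Conditional on each component, P(X ≤ 2): A: 0.642089; B: 0.333333; C: 3.99359e-05.
By total probability, P(X ≤ 2) = 0.27·0.642089 + 0.22·0.333333 + 0.51·3.99359e-05 = 0.246718.

0.2467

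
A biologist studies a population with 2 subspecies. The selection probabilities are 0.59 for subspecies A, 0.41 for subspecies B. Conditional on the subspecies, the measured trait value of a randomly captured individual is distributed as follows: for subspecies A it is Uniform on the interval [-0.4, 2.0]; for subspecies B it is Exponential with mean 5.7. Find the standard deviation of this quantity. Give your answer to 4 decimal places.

Per component, A: μ=0.8, E[X²]=1.12; B: μ=5.7, E[X²]=64.98.
E[X] = 0.59·0.8 + 0.41·5.7 = 2.809.
E[X²] = 0.59·1.12 + 0.41·64.98 = 27.3026.
Var(X) = E[X²] − (E[X])² = 27.3026 − 7.89048 = 19.4121.
SD(X) = √19.4121 = 4.40592.

4.4059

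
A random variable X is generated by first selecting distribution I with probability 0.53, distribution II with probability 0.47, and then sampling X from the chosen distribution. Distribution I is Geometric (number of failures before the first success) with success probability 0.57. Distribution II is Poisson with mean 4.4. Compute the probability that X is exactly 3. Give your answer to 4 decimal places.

Conditional on each component, P(X = 3): I: 0.045319; II: 0.174305.
By total probability, P(X = 3) = 0.53·0.045319 + 0.47·0.174305 = 0.105943.

0.1059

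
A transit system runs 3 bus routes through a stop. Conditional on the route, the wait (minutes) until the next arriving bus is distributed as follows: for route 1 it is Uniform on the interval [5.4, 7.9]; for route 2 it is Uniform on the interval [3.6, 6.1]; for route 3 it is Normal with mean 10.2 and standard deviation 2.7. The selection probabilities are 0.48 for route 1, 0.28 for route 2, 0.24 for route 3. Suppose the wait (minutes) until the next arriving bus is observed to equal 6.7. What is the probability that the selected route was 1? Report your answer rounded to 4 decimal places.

Likelihoods f(6.7 | ·): 1: 0.4; 2: 0; 3: 0.0637757.
Posterior ∝ prior × likelihood. Numerator for 1: 0.48·0.4 = 0.192.
Normalizing constant: 0.48·0.4 + 0.28·0 + 0.24·0.0637757 = 0.207306.
P(1 | observation) = 0.192 / 0.207306 = 0.926166.

0.9262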